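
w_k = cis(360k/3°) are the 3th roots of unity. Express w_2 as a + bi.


Angle = 360*2/3 = 240°
a = cos(240°) = -0.5000
b = sin(240°) = -0.8660

-0.5000 - 0.8660i


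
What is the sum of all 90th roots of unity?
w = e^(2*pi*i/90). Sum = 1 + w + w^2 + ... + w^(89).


The sum of all 90th roots of unity is 0.
Geometric series: (1 - w^90)/(1 - w) = (1-1)/(1-w) = 0 since w^90 = 1, w ≠ 1.
Alternatively: coefficient of z^89 in z^90 - 1 is 0.

0


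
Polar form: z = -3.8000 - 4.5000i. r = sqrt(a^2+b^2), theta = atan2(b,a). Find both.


r = sqrt(14.44+20.25) = sqrt(34.69) = 5.8898
theta = atan2(-4.5, -3.8) = -130.1792 degrees

r = 5.8898, theta = -130.1792 degrees


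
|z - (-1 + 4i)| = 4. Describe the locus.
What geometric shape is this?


|z - z0| = r is a circle with center z0 and radius r.
Center = (-1, 4), radius = 4

Circle with center (-1, 4) and radius 4


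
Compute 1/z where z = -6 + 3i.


|z|^2 = 36+9 = 45
1/z = (-6 - 3i)/45

1/z = -0.1333 - 0.0667i


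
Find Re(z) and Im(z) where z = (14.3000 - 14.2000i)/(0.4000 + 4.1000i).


Multiply by conjugate: (14.3000 - 14.2000i)(0.4000 - 4.1000i) / (0.4^2 + 4.1^2)
Numerator real = 14.3*0.4 - (14.2)*4.1 = -52.5
Numerator imag = -14.2*0.4 - 14.3*4.1 = -64.31
Denominator = 16.97
Re(z) = -52.5/16.97 = -3.0937
Im(z) = -64.31/16.97 = -3.7896

Re(z) = -3.0937, Im(z) = -3.7896


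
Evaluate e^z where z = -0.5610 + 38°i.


e^-0.5610 = 0.57064
cos(38°) = 0.788
sin(38°) = 0.6157
Real = 0.57064*0.788 = 0.4497
Imag = 0.57064*0.6157 = 0.3513

0.4497 + 0.3513i


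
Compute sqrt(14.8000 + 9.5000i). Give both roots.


|z| = sqrt(219.04+90.25) = 17.5866
sqrt((|z|+a)/2) = sqrt((17.5866+14.8)/2) = sqrt(16.1933) = 4.0241
sqrt((|z|-a)/2) = sqrt((17.5866-14.8)/2) = sqrt(1.3933) = 1.1804

±(4.0241 + 1.1804i) i.e. 4.0241 + 1.1804i and -4.0241 - 1.1804i


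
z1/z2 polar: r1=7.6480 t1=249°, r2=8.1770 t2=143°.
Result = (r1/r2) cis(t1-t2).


r = 7.6480 / 8.1770 = 0.9353
theta = 249° - 143° = 106° = 106° (mod 360)

0.9353 cis(106°)


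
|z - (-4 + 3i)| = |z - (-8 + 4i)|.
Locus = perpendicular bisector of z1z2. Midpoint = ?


Equal distances means the locus is the perpendicular bisector of z1 and z2.
Midpoint = ((-4+(-8))/2, (3+4)/2) = (-6.0000, 3.5000)

Perpendicular bisector through (-6.0000, 3.5000)


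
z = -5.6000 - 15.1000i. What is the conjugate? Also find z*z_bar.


z_bar = -5.6000 + 15.1000i
z*z_bar = (-5.6)^2 + (-15.1)^2 = 31.36 + 228.01 = 259.37

z_bar = -5.6000 + 15.1000i, z*z_bar = 259.37


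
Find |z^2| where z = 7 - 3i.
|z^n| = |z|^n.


|z| = sqrt(49+9) = sqrt(58) = 7.6158
|z^2| = |z|^2 = (sqrt(58))^2 = 58

|z^2| = 58


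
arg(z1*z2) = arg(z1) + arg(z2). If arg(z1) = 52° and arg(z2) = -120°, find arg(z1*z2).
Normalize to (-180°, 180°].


arg(z1*z2) = 52° - 120° = -68°
Normalized to (-180°, 180°]: -68°

-68°


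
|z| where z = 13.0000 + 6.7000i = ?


|z| = sqrt(13^2 + 6.7^2) = sqrt(169 + 44.89) = sqrt(213.89) = 14.6250

|z| = 14.6250


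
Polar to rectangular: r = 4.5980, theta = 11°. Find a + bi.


a = 4.5980*cos(11°) = 4.5980*0.98163 = 4.5135
b = 4.5980*sin(11°) = 4.5980*0.1908 = 0.8773

4.5135 + 0.8773i


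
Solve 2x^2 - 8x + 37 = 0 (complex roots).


disc = (-8)^2 - 4*2*37 = 64 - 296 = -232
sqrt(|disc|) = sqrt(232) = 15.2315
Real part = 8/(2*2) = 2.0000
Imag part = 15.2315/(2*2) = 3.8079

2.0000 ± 3.8079i


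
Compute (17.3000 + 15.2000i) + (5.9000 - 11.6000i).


Real: 17.3 + 5.9 = 23.2
Imag: 15.2 - 11.6 = 3.6

23.2000 + 3.6000i


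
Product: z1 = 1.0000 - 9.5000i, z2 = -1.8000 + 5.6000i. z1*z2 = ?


Real = 1*(-1.8) - (-9.5)*5.6 = -1.8 - (-53.2) = 51.4
Imag = 1*5.6 - (1.8)*(-9.5) = 5.6 + 17.1 = 22.7

51.4000 + 22.7000i


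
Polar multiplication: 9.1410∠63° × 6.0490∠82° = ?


r = 9.1410 * 6.0490 = 55.2939
theta = 63° + 82° = 145° = 145° (mod 360)

55.2939 cis(145°)


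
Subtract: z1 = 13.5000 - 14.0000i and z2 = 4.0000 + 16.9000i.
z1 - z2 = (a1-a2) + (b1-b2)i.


Real: 13.5 - 4 = 9.5
Imag: -14 - 16.9 = -30.9

9.5000 - 30.9000i


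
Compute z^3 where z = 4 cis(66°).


r^3 = 4^3 = 64
n*theta = 3*66° = 198° = 198° (mod 360)
a = 64*cos(198°) = -60.8676
b = 64*sin(198°) = -19.7771

64 cis(198°) = -60.8676 - 19.7771i


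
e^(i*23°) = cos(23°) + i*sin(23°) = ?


cos(23°) = 0.9205
sin(23°) = 0.3907

e^(i*23°) = 0.9205 + 0.3907i


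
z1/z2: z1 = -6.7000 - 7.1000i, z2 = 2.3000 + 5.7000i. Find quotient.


Conjugate of z2 = 2.3000 - 5.7000i
Numerator: (-6.7000 - 7.1000i)(2.3000 - 5.7000i) = -55.8800 + 21.8600i
Denominator: 2.3^2 + 5.7^2 = 37.78
Result = (-55.8800 + 21.8600i)/37.78

-1.4791 + 0.5786i


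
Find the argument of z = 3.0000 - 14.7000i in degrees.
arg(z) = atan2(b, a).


Re = 3, Im = -14.7
arg = atan2(-14.7, 3) = -78.4654 degrees

arg(z) = -78.4654 degrees


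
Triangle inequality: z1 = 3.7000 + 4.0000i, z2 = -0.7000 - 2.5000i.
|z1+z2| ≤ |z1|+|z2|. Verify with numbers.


|z1| = sqrt(3.7^2 + 4^2) = sqrt(29.69) = 5.4489
|z2| = sqrt((-0.7)^2 + (-2.5)^2) = sqrt(6.74) = 2.5962
z1+z2 = 3.0000 + 1.5000i
|z1+z2| = sqrt(11.25) = 3.3541
|z1|+|z2| = 5.4489 + 2.5962 = 8.0451

|z1+z2| = 3.3541 ≤ |z1|+|z2| = 8.0451 (verified)


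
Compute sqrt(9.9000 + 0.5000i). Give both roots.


|z| = sqrt(98.01+0.25) = 9.9126
sqrt((|z|+a)/2) = sqrt((9.9126+9.9)/2) = sqrt(9.9063) = 3.1474
sqrt((|z|-a)/2) = sqrt((9.9126-9.9)/2) = sqrt(0.0063) = 0.0794

±(3.1474 + 0.0794i) i.e. 3.1474 + 0.0794i and -3.1474 - 0.0794i


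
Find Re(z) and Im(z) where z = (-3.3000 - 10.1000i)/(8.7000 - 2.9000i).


Multiply by conjugate: (-3.3000 - 10.1000i)(8.7000 + 2.9000i) / (8.7^2 + (-2.9)^2)
Numerator real = -3.3*8.7 - (10.1)*(-2.9) = 0.58
Numerator imag = -10.1*8.7 - (-3.3)*(-2.9) = -97.44
Denominator = 84.1
Re(z) = 0.58/84.1 = 0.0069
Im(z) = -97.44/84.1 = -1.1586

Re(z) = 0.0069, Im(z) = -1.1586


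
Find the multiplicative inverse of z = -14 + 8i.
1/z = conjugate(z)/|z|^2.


|z|^2 = 196+64 = 260
1/z = (-14 - 8i)/260

1/z = -0.0538 - 0.0308i


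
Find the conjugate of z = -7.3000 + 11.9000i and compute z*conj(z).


z_bar = -7.3000 - 11.9000i
z*z_bar = (-7.3)^2 + 11.9^2 = 53.29 + 141.61 = 194.9

z_bar = -7.3000 - 11.9000i, z*z_bar = 194.9


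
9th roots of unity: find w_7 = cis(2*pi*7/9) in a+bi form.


Angle = 360*7/9 = 280°
a = cos(280°) = 0.1736
b = sin(280°) = -0.9848

0.1736 - 0.9848i


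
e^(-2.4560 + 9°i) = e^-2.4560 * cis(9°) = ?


e^-2.4560 = 0.0858
cos(9°) = 0.9877
sin(9°) = 0.1564
Real = 0.0858*0.9877 = 0.0847
Imag = 0.0858*0.1564 = 0.0134

0.0847 + 0.0134i


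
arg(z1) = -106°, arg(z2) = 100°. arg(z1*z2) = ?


arg(z1*z2) = -106° + 100° = -6°
Normalized to (-180°, 180°]: -6°

-6°


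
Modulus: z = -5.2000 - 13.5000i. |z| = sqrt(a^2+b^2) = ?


|z| = sqrt((-5.2)^2 + (-13.5)^2) = sqrt(27.04 + 182.25) = sqrt(209.29) = 14.4669

|z| = 14.4669


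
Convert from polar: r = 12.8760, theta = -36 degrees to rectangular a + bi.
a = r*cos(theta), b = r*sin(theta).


a = 12.8760*cos(-36°) = 12.8760*0.80902 = 10.4169
b = 12.8760*sin(-36°) = 12.8760*(-0.587785) = -7.5683

10.4169 - 7.5683i


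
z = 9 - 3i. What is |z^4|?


|z| = sqrt(81+9) = sqrt(90) = 9.4868
|z^4| = |z|^4 = (sqrt(90))^4 = 90^2 = 8100

|z^4| = 8100


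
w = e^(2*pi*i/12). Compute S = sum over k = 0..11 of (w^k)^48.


The roots are w_k = w^k with w = e^(2*pi*i/12), and (w^k)^48 = (w^48)^k.
So S = 1 + u + u^2 + ... + u^(11) with u = w^48.
48 = 4*12 + 0, so 48 is a multiple of 12 and u = (w^12)^4 = 1.
Every one of the 12 terms equals 1: S = 12

S = 12


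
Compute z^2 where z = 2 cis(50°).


r^2 = 2^2 = 4
n*theta = 2*50° = 100° = 100° (mod 360)
a = 4*cos(100°) = -0.6946
b = 4*sin(100°) = 3.9392

4 cis(100°) = -0.6946 + 3.9392i


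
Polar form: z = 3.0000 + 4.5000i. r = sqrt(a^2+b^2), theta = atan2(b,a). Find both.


r = sqrt(9+20.25) = sqrt(29.25) = 5.4083
theta = atan2(4.5, 3) = 56.3099 degrees

r = 5.4083, theta = 56.3099 degrees


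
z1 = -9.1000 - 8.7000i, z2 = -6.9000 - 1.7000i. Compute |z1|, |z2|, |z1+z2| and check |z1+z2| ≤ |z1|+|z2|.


|z1| = sqrt((-9.1)^2 + (-8.7)^2) = sqrt(158.5) = 12.5897
|z2| = sqrt((-6.9)^2 + (-1.7)^2) = sqrt(50.5) = 7.1063
z1+z2 = -16.0000 - 10.4000i
|z1+z2| = sqrt(364.16) = 19.0830
|z1|+|z2| = 12.5897 + 7.1063 = 19.6960

|z1+z2| = 19.0830 ≤ |z1|+|z2| = 19.6960 (verified)


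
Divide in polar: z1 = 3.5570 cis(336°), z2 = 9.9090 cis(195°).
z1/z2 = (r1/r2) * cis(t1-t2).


r = 3.5570 / 9.9090 = 0.3590
theta = 336° - 195° = 141° = 141° (mod 360)

0.3590 cis(141°)


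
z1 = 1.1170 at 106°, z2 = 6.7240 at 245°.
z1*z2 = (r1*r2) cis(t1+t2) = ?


r = 1.1170 * 6.7240 = 7.5107
theta = 106° + 245° = 351° = 351° (mod 360)

7.5107 cis(351°)


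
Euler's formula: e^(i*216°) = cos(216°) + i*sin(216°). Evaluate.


cos(216°) = -0.8090
sin(216°) = -0.5878

e^(i*216°) = -0.8090 - 0.5878i


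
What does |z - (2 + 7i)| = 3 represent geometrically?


|z - z0| = r is a circle with center z0 and radius r.
Center = (2, 7), radius = 3

Circle with center (2, 7) and radius 3


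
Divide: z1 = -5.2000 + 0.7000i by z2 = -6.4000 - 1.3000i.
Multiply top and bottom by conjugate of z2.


Conjugate of z2 = -6.4000 + 1.3000i
Numerator: (-5.2000 + 0.7000i)(-6.4000 + 1.3000i) = 32.3700 - 11.2400i
Denominator: (-6.4)^2 + (-1.3)^2 = 42.65
Result = (32.3700 - 11.2400i)/42.65

0.7590 - 0.2635i


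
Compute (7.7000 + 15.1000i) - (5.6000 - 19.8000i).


Real: 7.7 - 5.6 = 2.1
Imag: 15.1 + 19.8 = 34.9

2.1000 + 34.9000i


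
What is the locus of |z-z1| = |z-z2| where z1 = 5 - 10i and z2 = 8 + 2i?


Equal distances means the locus is the perpendicular bisector of z1 and z2.
Midpoint = ((5+8)/2, (-10+2)/2) = (6.5000, -4.0000)

Perpendicular bisector through (6.5000, -4.0000)


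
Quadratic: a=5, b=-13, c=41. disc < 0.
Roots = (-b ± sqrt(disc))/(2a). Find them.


disc = (-13)^2 - 4*5*41 = 169 - 820 = -651
sqrt(|disc|) = sqrt(651) = 25.5147
Real part = 13/(2*5) = 1.3000
Imag part = 25.5147/(2*5) = 2.5515

1.3000 ± 2.5515i


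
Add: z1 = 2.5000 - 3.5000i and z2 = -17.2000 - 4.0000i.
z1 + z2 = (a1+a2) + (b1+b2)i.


Real: 2.5 - 17.2 = -14.7
Imag: -3.5 - 4 = -7.5

-14.7000 - 7.5000i


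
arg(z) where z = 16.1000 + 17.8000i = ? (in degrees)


Re = 16.1, Im = 17.8
arg = atan2(17.8, 16.1) = 47.8708 degrees

arg(z) = 47.8708 degrees


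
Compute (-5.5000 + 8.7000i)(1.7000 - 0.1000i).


Real = -5.5*1.7 - 8.7*(-0.1) = -9.35 - (-0.87) = -8.48
Imag = -5.5*(-0.1) + 1.7*8.7 = 0.55 + 14.79 = 15.34

-8.4800 + 15.3400i


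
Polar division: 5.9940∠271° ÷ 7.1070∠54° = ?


r = 5.9940 / 7.1070 = 0.8434
theta = 271° - 54° = 217° = 217° (mod 360)

0.8434 cis(217°)


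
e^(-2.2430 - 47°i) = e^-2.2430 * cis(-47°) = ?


e^-2.2430 = 0.1061
cos(-47°) = 0.682
sin(-47°) = -0.7314
Real = 0.1061*0.682 = 0.0724
Imag = 0.1061*(-0.7314) = -0.0776

0.0724 - 0.0776i


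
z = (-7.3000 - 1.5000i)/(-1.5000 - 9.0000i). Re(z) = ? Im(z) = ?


Multiply by conjugate: (-7.3000 - 1.5000i)(-1.5000 + 9.0000i) / ((-1.5)^2 + (-9)^2)
Numerator real = -7.3*(-1.5) - (1.5)*(-9) = 24.45
Numerator imag = -1.5*(-1.5) - (-7.3)*(-9) = -63.45
Denominator = 83.25
Re(z) = 24.45/83.25 = 0.2937
Im(z) = -63.45/83.25 = -0.7622

Re(z) = 0.2937, Im(z) = -0.7622


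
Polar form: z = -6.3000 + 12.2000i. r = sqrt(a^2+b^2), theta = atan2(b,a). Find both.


r = sqrt(39.69+148.84) = sqrt(188.53) = 13.7306
theta = atan2(12.2, -6.3) = 117.3115 degrees

r = 13.7306, theta = 117.3115 degrees


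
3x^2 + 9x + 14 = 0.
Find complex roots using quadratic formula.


disc = 9^2 - 4*3*14 = 81 - 168 = -87
sqrt(|disc|) = sqrt(87) = 9.3274
Real part = -9/(2*3) = -1.5000
Imag part = 9.3274/(2*3) = 1.5546

-1.5000 ± 1.5546i


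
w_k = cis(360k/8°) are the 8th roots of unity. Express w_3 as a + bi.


Angle = 360*3/8 = 135°
a = cos(135°) = -0.7071
b = sin(135°) = 0.7071

-0.7071 + 0.7071i


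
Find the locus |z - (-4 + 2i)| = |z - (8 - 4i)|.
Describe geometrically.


Equal distances means the locus is the perpendicular bisector of z1 and z2.
Midpoint = ((-4+8)/2, (2+(-4))/2) = (2.0000, -1.0000)

Perpendicular bisector through (2.0000, -1.0000)


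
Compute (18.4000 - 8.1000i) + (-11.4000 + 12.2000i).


Real: 18.4 - 11.4 = 7
Imag: -8.1 + 12.2 = 4.1

7.0000 + 4.1000i


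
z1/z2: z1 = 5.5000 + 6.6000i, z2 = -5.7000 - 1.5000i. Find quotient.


Conjugate of z2 = -5.7000 + 1.5000i
Numerator: (5.5000 + 6.6000i)(-5.7000 + 1.5000i) = -41.2500 - 29.3700i
Denominator: (-5.7)^2 + (-1.5)^2 = 34.74
Result = (-41.2500 - 29.3700i)/34.74

-1.1874 - 0.8454i


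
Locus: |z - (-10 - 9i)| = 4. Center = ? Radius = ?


|z - z0| = r is a circle with center z0 and radius r.
Center = (-10, -9), radius = 4

Circle with center (-10, -9) and radius 4


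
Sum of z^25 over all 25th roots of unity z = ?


The roots are w_k = w^k with w = e^(2*pi*i/25), and (w^k)^25 = (w^25)^k.
So S = 1 + u + u^2 + ... + u^(24) with u = w^25.
25 = 1*25 + 0, so 25 is a multiple of 25 and u = (w^25)^1 = 1.
Every one of the 25 terms equals 1: S = 25

S = 25


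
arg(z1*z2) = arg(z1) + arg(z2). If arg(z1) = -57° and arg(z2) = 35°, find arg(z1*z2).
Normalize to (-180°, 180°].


arg(z1*z2) = -57° + 35° = -22°
Normalized to (-180°, 180°]: -22°

-22°


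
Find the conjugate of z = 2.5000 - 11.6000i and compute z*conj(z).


z_bar = 2.5000 + 11.6000i
z*z_bar = 2.5^2 + (-11.6)^2 = 6.25 + 134.56 = 140.81

z_bar = 2.5000 + 11.6000i, z*z_bar = 140.81


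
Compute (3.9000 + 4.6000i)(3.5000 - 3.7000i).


Real = 3.9*3.5 - 4.6*(-3.7) = 13.65 - (-17.02) = 30.67
Imag = 3.9*(-3.7) + 3.5*4.6 = -14.43 + 16.1 = 1.67

30.6700 + 1.6700i


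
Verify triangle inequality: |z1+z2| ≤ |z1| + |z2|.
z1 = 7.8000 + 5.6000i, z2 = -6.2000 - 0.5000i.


|z1| = sqrt(7.8^2 + 5.6^2) = sqrt(92.2) = 9.6021
|z2| = sqrt((-6.2)^2 + (-0.5)^2) = sqrt(38.69) = 6.2201
z1+z2 = 1.6000 + 5.1000i
|z1+z2| = sqrt(28.57) = 5.3451
|z1|+|z2| = 9.6021 + 6.2201 = 15.8222

|z1+z2| = 5.3451 ≤ |z1|+|z2| = 15.8222 (verified)


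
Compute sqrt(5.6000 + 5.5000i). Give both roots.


|z| = sqrt(31.36+30.25) = 7.8492
sqrt((|z|+a)/2) = sqrt((7.8492+5.6)/2) = sqrt(6.7246) = 2.5932
sqrt((|z|-a)/2) = sqrt((7.8492-5.6)/2) = sqrt(1.1246) = 1.0605

±(2.5932 + 1.0605i) i.e. 2.5932 + 1.0605i and -2.5932 - 1.0605i


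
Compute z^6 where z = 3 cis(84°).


r^6 = 3^6 = 729
n*theta = 6*84° = 504° = 144° (mod 360)
a = 729*cos(144°) = -589.7734
b = 729*sin(144°) = 428.4954

729 cis(144°) = -589.7734 + 428.4954i


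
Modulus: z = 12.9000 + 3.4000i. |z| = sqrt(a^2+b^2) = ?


|z| = sqrt(12.9^2 + 3.4^2) = sqrt(166.41 + 11.56) = sqrt(177.97) = 13.3405

|z| = 13.3405


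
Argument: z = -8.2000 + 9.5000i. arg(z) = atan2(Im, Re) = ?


Re = -8.2, Im = 9.5
arg = atan2(9.5, -8.2) = 130.7994 degrees

arg(z) = 130.7994 degrees


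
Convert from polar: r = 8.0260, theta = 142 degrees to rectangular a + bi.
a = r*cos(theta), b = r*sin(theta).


a = 8.0260*cos(142°) = 8.0260*(-0.78801) = -6.3246
b = 8.0260*sin(142°) = 8.0260*0.61566 = 4.9413

-6.3246 + 4.9413i


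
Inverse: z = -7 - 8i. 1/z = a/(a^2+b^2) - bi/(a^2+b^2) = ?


|z|^2 = 49+64 = 113
1/z = (-7 + 8i)/113

1/z = -0.0619 + 0.0708i


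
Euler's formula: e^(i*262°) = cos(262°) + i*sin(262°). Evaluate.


cos(262°) = -0.1392
sin(262°) = -0.9903

e^(i*262°) = -0.1392 - 0.9903i


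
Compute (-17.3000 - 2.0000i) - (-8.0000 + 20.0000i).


Real: -17.3 + 8 = -9.3
Imag: -2 - 20 = -22

-9.3000 - 22.0000i


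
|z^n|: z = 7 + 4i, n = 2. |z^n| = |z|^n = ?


|z| = sqrt(49+16) = sqrt(65) = 8.0623
|z^2| = |z|^2 = (sqrt(65))^2 = 65

|z^2| = 65


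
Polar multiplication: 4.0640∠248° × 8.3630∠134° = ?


r = 4.0640 * 8.3630 = 33.9872
theta = 248° + 134° = 382° = 22° (mod 360)

33.9872 cis(22°)


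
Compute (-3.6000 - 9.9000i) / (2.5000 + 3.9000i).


Conjugate of z2 = 2.5000 - 3.9000i
Numerator: (-3.6000 - 9.9000i)(2.5000 - 3.9000i) = -47.6100 - 10.7100i
Denominator: 2.5^2 + 3.9^2 = 21.46
Result = (-47.6100 - 10.7100i)/21.46

-2.2185 - 0.4991i


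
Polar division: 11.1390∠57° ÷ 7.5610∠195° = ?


r = 11.1390 / 7.5610 = 1.4732
theta = 57° - 195° = -138° = 222° (mod 360)

1.4732 cis(222°)


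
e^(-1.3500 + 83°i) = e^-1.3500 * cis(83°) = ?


e^-1.3500 = 0.2592
cos(83°) = 0.1219
sin(83°) = 0.9925
Real = 0.2592*0.1219 = 0.0316
Imag = 0.2592*0.9925 = 0.2573

0.0316 + 0.2573i


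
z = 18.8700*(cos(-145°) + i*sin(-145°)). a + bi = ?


a = 18.8700*cos(-145°) = 18.8700*(-0.81915) = -15.4574
b = 18.8700*sin(-145°) = 18.8700*(-0.573576) = -10.8234

-15.4574 - 10.8234i


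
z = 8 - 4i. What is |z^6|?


|z| = sqrt(64+16) = sqrt(80) = 8.9443
|z^6| = |z|^6 = (sqrt(80))^6 = 80^3 = 512000

|z^6| = 512000


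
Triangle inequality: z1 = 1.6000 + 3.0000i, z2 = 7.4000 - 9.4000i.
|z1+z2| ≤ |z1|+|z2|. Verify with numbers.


|z1| = sqrt(1.6^2 + 3^2) = sqrt(11.56) = 3.4000
|z2| = sqrt(7.4^2 + (-9.4)^2) = sqrt(143.12) = 11.9633
z1+z2 = 9.0000 - 6.4000i
|z1+z2| = sqrt(121.96) = 11.0436
|z1|+|z2| = 3.4000 + 11.9633 = 15.3633

|z1+z2| = 11.0436 ≤ |z1|+|z2| = 15.3633 (verified)


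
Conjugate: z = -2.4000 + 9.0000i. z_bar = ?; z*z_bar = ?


z_bar = -2.4000 - 9.0000i
z*z_bar = (-2.4)^2 + 9^2 = 5.76 + 81 = 86.76

z_bar = -2.4000 - 9.0000i, z*z_bar = 86.76


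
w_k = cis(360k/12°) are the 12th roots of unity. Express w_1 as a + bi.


Angle = 360*1/12 = 30°
a = cos(30°) = 0.8660
b = sin(30°) = 0.5000

0.8660 + 0.5000i


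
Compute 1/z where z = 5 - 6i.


|z|^2 = 25+36 = 61
1/z = (5 + 6i)/61

1/z = 0.0820 + 0.0984i


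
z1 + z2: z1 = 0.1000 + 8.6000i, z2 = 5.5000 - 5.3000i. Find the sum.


Real: 0.1 + 5.5 = 5.6
Imag: 8.6 - 5.3 = 3.3

5.6000 + 3.3000i


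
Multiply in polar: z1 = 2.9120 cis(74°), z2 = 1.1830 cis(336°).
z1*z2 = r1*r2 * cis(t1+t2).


r = 2.9120 * 1.1830 = 3.4449
theta = 74° + 336° = 410° = 50° (mod 360)

3.4449 cis(50°)


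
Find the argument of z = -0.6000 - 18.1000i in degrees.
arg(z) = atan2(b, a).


Re = -0.6, Im = -18.1
arg = atan2(-18.1, -0.6) = -91.8986 degrees

arg(z) = -91.8986 degrees


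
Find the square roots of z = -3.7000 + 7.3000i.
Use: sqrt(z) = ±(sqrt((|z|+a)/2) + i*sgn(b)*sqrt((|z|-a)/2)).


|z| = sqrt(13.69+53.29) = 8.1841
sqrt((|z|+a)/2) = sqrt((8.1841+(-3.7))/2) = sqrt(2.2421) = 1.4974
sqrt((|z|-a)/2) = sqrt((8.1841-(-3.7))/2) = sqrt(5.9421) = 2.4376

±(1.4974 + 2.4376i) i.e. 1.4974 + 2.4376i and -1.4974 - 2.4376i


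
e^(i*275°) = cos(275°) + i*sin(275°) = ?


cos(275°) = 0.0872
sin(275°) = -0.9962

e^(i*275°) = 0.0872 - 0.9962i


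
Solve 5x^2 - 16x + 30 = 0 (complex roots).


disc = (-16)^2 - 4*5*30 = 256 - 600 = -344
sqrt(|disc|) = sqrt(344) = 18.5472
Real part = 16/(2*5) = 1.6000
Imag part = 18.5472/(2*5) = 1.8547

1.6000 ± 1.8547i


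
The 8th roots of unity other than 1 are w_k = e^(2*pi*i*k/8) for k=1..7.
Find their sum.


With w = e^(2*pi*i/8), all 8 of the 8th roots of unity w^0 = 1, w, ..., w^(7) sum to 0: 1 + w + ... + w^(7) = (1 - w^8)/(1 - w) = 0 since w^8 = 1, w ≠ 1.
Removing the root 1: w + w^2 + ... + w^(7) = 0 - 1 = -1

Sum = -1


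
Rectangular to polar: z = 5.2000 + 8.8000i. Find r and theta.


r = sqrt(27.04+77.44) = sqrt(104.48) = 10.2215
theta = atan2(8.8, 5.2) = 59.4208 degrees

r = 10.2215, theta = 59.4208 degrees


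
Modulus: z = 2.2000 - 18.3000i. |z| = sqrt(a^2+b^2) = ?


|z| = sqrt(2.2^2 + (-18.3)^2) = sqrt(4.84 + 334.89) = sqrt(339.73) = 18.4318

|z| = 18.4318


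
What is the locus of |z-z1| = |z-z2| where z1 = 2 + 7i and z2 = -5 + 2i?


Equal distances means the locus is the perpendicular bisector of z1 and z2.
Midpoint = ((2+(-5))/2, (7+2)/2) = (-1.5000, 4.5000)

Perpendicular bisector through (-1.5000, 4.5000)


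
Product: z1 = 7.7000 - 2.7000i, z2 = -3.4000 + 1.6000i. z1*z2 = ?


Real = 7.7*(-3.4) - (-2.7)*1.6 = -26.18 - (-4.32) = -21.86
Imag = 7.7*1.6 - (3.4)*(-2.7) = 12.32 + 9.18 = 21.5

-21.8600 + 21.5000i


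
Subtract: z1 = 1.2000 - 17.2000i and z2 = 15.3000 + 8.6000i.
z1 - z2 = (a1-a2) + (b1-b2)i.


Real: 1.2 - 15.3 = -14.1
Imag: -17.2 - 8.6 = -25.8

-14.1000 - 25.8000i


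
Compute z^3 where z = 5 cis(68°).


r^3 = 5^3 = 125
n*theta = 3*68° = 204° = 204° (mod 360)
a = 125*cos(204°) = -114.1932
b = 125*sin(204°) = -50.8421

125 cis(204°) = -114.1932 - 50.8421i


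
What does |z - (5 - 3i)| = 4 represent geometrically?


|z - z0| = r is a circle with center z0 and radius r.
Center = (5, -3), radius = 4

Circle with center (5, -3) and radius 4


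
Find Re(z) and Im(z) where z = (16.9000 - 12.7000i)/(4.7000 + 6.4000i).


Multiply by conjugate: (16.9000 - 12.7000i)(4.7000 - 6.4000i) / (4.7^2 + 6.4^2)
Numerator real = 16.9*4.7 - (12.7)*6.4 = -1.85
Numerator imag = -12.7*4.7 - 16.9*6.4 = -167.85
Denominator = 63.05
Re(z) = -1.85/63.05 = -0.0293
Im(z) = -167.85/63.05 = -2.6622

Re(z) = -0.0293, Im(z) = -2.6622


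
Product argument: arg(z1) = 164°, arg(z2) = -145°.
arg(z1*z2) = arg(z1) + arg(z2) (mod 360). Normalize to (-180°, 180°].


arg(z1*z2) = 164° - 145° = 19°
Normalized to (-180°, 180°]: 19°

19°


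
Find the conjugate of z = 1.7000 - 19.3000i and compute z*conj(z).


z_bar = 1.7000 + 19.3000i
z*z_bar = 1.7^2 + (-19.3)^2 = 2.89 + 372.49 = 375.38

z_bar = 1.7000 + 19.3000i, z*z_bar = 375.38


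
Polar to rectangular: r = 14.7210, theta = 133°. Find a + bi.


a = 14.7210*cos(133°) = 14.7210*(-0.682) = -10.0397
b = 14.7210*sin(133°) = 14.7210*0.731354 = 10.7663

-10.0397 + 10.7663i


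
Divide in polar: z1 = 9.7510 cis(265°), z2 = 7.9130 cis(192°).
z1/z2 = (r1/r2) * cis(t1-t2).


r = 9.7510 / 7.9130 = 1.2323
theta = 265° - 192° = 73° = 73° (mod 360)

1.2323 cis(73°)


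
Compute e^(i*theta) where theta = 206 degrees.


cos(206°) = -0.8988
sin(206°) = -0.4384

e^(i*206°) = -0.8988 - 0.4384i


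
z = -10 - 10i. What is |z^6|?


|z| = sqrt(100+100) = sqrt(200) = 14.1421
|z^6| = |z|^6 = (sqrt(200))^6 = 200^3 = 8000000

|z^6| = 8000000


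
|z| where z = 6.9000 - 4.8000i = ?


|z| = sqrt(6.9^2 + (-4.8)^2) = sqrt(47.61 + 23.04) = sqrt(70.65) = 8.4054

|z| = 8.4054


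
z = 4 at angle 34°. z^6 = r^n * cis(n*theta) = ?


r^6 = 4^6 = 4096
n*theta = 6*34° = 204° = 204° (mod 360)
a = 4096*cos(204°) = -3741.8822
b = 4096*sin(204°) = -1665.9933

4096 cis(204°) = -3741.8822 - 1665.9933i


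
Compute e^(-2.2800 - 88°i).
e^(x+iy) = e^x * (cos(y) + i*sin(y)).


e^-2.2800 = 0.1023
cos(-88°) = 0.0349
sin(-88°) = -0.9994
Real = 0.1023*0.0349 = 0.0036
Imag = 0.1023*(-0.9994) = -0.1022

0.0036 - 0.1022i


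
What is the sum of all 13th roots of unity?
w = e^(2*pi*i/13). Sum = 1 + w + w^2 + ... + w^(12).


The sum of all 13th roots of unity is 0.
Geometric series: (1 - w^13)/(1 - w) = (1-1)/(1-w) = 0 since w^13 = 1, w ≠ 1.
Alternatively: coefficient of z^12 in z^13 - 1 is 0.

0


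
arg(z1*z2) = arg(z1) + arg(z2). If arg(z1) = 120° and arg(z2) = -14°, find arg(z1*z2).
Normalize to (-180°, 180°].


arg(z1*z2) = 120° - 14° = 106°
Normalized to (-180°, 180°]: 106°

106°


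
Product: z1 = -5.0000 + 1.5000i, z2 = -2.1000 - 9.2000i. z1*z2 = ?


Real = -5*(-2.1) - 1.5*(-9.2) = 10.5 - (-13.8) = 24.3
Imag = -5*(-9.2) - (2.1)*1.5 = 46 - (3.15) = 42.85

24.3000 + 42.8500i


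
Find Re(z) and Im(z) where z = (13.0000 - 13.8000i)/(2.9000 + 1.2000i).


Multiply by conjugate: (13.0000 - 13.8000i)(2.9000 - 1.2000i) / (2.9^2 + 1.2^2)
Numerator real = 13*2.9 - (13.8)*1.2 = 21.14
Numerator imag = -13.8*2.9 - 13*1.2 = -55.62
Denominator = 9.85
Re(z) = 21.14/9.85 = 2.1462
Im(z) = -55.62/9.85 = -5.6467

Re(z) = 2.1462, Im(z) = -5.6467


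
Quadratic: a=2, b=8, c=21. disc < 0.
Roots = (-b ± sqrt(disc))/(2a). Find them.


disc = 8^2 - 4*2*21 = 64 - 168 = -104
sqrt(|disc|) = sqrt(104) = 10.1980
Real part = -8/(2*2) = -2.0000
Imag part = 10.1980/(2*2) = 2.5495

-2.0000 ± 2.5495i


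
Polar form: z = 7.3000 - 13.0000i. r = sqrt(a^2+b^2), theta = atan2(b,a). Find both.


r = sqrt(53.29+169) = sqrt(222.29) = 14.9094
theta = atan2(-13, 7.3) = -60.6841 degrees

r = 14.9094, theta = -60.6841 degrees


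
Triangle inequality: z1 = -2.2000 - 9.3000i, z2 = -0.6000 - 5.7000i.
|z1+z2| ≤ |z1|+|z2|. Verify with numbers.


|z1| = sqrt((-2.2)^2 + (-9.3)^2) = sqrt(91.33) = 9.5567
|z2| = sqrt((-0.6)^2 + (-5.7)^2) = sqrt(32.85) = 5.7315
z1+z2 = -2.8000 - 15.0000i
|z1+z2| = sqrt(232.84) = 15.2591
|z1|+|z2| = 9.5567 + 5.7315 = 15.2882

|z1+z2| = 15.2591 ≤ |z1|+|z2| = 15.2882 (verified)


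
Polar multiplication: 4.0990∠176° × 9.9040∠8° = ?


r = 4.0990 * 9.9040 = 40.5965
theta = 176° + 8° = 184° = 184° (mod 360)

40.5965 cis(184°)


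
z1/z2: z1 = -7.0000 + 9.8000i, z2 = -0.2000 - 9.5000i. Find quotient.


Conjugate of z2 = -0.2000 + 9.5000i
Numerator: (-7.0000 + 9.8000i)(-0.2000 + 9.5000i) = -91.7000 - 68.4600i
Denominator: (-0.2)^2 + (-9.5)^2 = 90.29
Result = (-91.7000 - 68.4600i)/90.29

-1.0156 - 0.7582i


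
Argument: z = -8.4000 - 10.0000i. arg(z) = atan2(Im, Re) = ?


Re = -8.4, Im = -10
arg = atan2(-10, -8.4) = -130.0303 degrees

arg(z) = -130.0303 degrees


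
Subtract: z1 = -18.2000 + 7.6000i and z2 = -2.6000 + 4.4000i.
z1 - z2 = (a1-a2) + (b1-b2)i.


Real: -18.2 + 2.6 = -15.6
Imag: 7.6 - 4.4 = 3.2

-15.6000 + 3.2000i


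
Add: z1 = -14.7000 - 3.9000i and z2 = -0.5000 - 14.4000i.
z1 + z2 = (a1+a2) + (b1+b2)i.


Real: -14.7 - 0.5 = -15.2
Imag: -3.9 - 14.4 = -18.3

-15.2000 - 18.3000i


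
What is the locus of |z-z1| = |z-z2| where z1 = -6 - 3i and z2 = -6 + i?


Equal distances means the locus is the perpendicular bisector of z1 and z2.
Midpoint = ((-6+(-6))/2, (-3+1)/2) = (-6.0000, -1.0000)

Perpendicular bisector through (-6.0000, -1.0000)


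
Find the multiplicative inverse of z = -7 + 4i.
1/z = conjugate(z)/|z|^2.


|z|^2 = 49+16 = 65
1/z = (-7 - 4i)/65

1/z = -0.1077 - 0.0615i


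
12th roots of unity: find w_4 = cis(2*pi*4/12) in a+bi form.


Angle = 360*4/12 = 120°
a = cos(120°) = -0.5000
b = sin(120°) = 0.8660

-0.5000 + 0.8660i


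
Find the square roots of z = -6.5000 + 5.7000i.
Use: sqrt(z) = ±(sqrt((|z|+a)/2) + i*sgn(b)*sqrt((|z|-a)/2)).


|z| = sqrt(42.25+32.49) = 8.6452
sqrt((|z|+a)/2) = sqrt((8.6452+(-6.5))/2) = sqrt(1.0726) = 1.0357
sqrt((|z|-a)/2) = sqrt((8.6452-(-6.5))/2) = sqrt(7.5726) = 2.7518

±(1.0357 + 2.7518i) i.e. 1.0357 + 2.7518i and -1.0357 - 2.7518i


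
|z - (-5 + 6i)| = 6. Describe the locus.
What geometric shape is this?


|z - z0| = r is a circle with center z0 and radius r.
Center = (-5, 6), radius = 6

Circle with center (-5, 6) and radius 6


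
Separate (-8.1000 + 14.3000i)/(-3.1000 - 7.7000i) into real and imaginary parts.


Multiply by conjugate: (-8.1000 + 14.3000i)(-3.1000 + 7.7000i) / ((-3.1)^2 + (-7.7)^2)
Numerator real = -8.1*(-3.1) + 14.3*(-7.7) = -85
Numerator imag = 14.3*(-3.1) - (-8.1)*(-7.7) = -106.7
Denominator = 68.9
Re(z) = -85/68.9 = -1.2337
Im(z) = -106.7/68.9 = -1.5486

Re(z) = -1.2337, Im(z) = -1.5486


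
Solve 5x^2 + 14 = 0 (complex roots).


disc = 0^2 - 4*5*14 = 0 - 280 = -280
sqrt(|disc|) = sqrt(280) = 16.7332
Real part = 0/(2*5) = 0
Imag part = 16.7332/(2*5) = 1.6733

0 ± 1.6733i


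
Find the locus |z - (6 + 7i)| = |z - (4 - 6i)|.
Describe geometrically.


Equal distances means the locus is the perpendicular bisector of z1 and z2.
Midpoint = ((6+4)/2, (7+(-6))/2) = (5.0000, 0.5000)

Perpendicular bisector through (5.0000, 0.5000)


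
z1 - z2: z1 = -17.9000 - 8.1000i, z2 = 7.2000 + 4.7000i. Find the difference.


Real: -17.9 - 7.2 = -25.1
Imag: -8.1 - 4.7 = -12.8

-25.1000 - 12.8000i


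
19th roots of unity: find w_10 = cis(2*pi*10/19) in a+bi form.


Angle = 360*10/19 = 189.4737°
a = cos(189.4737°) = -0.9864
b = sin(189.4737°) = -0.1646

-0.9864 - 0.1646i


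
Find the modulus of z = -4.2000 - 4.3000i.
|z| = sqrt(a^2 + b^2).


|z| = sqrt((-4.2)^2 + (-4.3)^2) = sqrt(17.64 + 18.49) = sqrt(36.13) = 6.0108

|z| = 6.0108


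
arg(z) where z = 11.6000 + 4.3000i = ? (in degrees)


Re = 11.6, Im = 4.3
arg = atan2(4.3, 11.6) = 20.3392 degrees

arg(z) = 20.3392 degrees


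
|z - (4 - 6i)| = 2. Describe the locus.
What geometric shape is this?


|z - z0| = r is a circle with center z0 and radius r.
Center = (4, -6), radius = 2

Circle with center (4, -6) and radius 2


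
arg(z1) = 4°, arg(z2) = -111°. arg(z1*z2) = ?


arg(z1*z2) = 4° - 111° = -107°
Normalized to (-180°, 180°]: -107°

-107°


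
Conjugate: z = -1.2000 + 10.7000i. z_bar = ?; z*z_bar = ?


z_bar = -1.2000 - 10.7000i
z*z_bar = (-1.2)^2 + 10.7^2 = 1.44 + 114.49 = 115.93

z_bar = -1.2000 - 10.7000i, z*z_bar = 115.93


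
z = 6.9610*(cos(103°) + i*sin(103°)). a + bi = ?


a = 6.9610*cos(103°) = 6.9610*(-0.22495) = -1.5659
b = 6.9610*sin(103°) = 6.9610*0.97437 = 6.7826

-1.5659 + 6.7826i


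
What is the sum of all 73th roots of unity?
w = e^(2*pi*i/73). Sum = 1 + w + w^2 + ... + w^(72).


The sum of all 73th roots of unity is 0.
Geometric series: (1 - w^73)/(1 - w) = (1-1)/(1-w) = 0 since w^73 = 1, w ≠ 1.
Alternatively: coefficient of z^72 in z^73 - 1 is 0.

0


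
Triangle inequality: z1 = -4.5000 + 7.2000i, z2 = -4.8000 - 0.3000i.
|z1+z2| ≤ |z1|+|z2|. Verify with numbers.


|z1| = sqrt((-4.5)^2 + 7.2^2) = sqrt(72.09) = 8.4906
|z2| = sqrt((-4.8)^2 + (-0.3)^2) = sqrt(23.13) = 4.8094
z1+z2 = -9.3000 + 6.9000i
|z1+z2| = sqrt(134.1) = 11.5802
|z1|+|z2| = 8.4906 + 4.8094 = 13.3000

|z1+z2| = 11.5802 ≤ |z1|+|z2| = 13.3000 (verified)


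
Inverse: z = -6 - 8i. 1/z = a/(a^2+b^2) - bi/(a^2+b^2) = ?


|z|^2 = 36+64 = 100
1/z = (-6 + 8i)/100

1/z = -0.0600 + 0.0800i


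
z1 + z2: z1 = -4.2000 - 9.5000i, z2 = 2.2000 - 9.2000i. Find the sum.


Real: -4.2 + 2.2 = -2
Imag: -9.5 - 9.2 = -18.7

-2.0000 - 18.7000i


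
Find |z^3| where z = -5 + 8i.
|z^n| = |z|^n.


|z| = sqrt(25+64) = sqrt(89) = 9.4340
|z^3| = |z|^3 = (sqrt(89))^3 = 89*sqrt(89)

|z^3| = 89*sqrt(89) ≈ 839.6243


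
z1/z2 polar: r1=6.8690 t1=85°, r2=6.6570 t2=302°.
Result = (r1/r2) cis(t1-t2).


r = 6.8690 / 6.6570 = 1.0318
theta = 85° - 302° = -217° = 143° (mod 360)

1.0318 cis(143°)


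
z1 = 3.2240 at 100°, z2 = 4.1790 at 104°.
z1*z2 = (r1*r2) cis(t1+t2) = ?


r = 3.2240 * 4.1790 = 13.4731
theta = 100° + 104° = 204° = 204° (mod 360)

13.4731 cis(204°)


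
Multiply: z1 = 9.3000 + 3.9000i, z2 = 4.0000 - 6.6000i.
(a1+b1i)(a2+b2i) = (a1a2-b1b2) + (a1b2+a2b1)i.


Real = 9.3*4 - 3.9*(-6.6) = 37.2 - (-25.74) = 62.94
Imag = 9.3*(-6.6) + 4*3.9 = -61.38 + 15.6 = -45.78

62.9400 - 45.7800i


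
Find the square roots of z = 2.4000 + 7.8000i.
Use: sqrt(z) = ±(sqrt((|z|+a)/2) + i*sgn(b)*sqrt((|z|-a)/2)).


|z| = sqrt(5.76+60.84) = 8.1609
sqrt((|z|+a)/2) = sqrt((8.1609+2.4)/2) = sqrt(5.2804) = 2.2979
sqrt((|z|-a)/2) = sqrt((8.1609-2.4)/2) = sqrt(2.8804) = 1.6972

±(2.2979 + 1.6972i) i.e. 2.2979 + 1.6972i and -2.2979 - 1.6972i


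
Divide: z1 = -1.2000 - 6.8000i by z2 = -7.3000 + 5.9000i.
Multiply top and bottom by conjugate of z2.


Conjugate of z2 = -7.3000 - 5.9000i
Numerator: (-1.2000 - 6.8000i)(-7.3000 - 5.9000i) = -31.3600 + 56.7200i
Denominator: (-7.3)^2 + 5.9^2 = 88.1
Result = (-31.3600 + 56.7200i)/88.1

-0.3560 + 0.6438i


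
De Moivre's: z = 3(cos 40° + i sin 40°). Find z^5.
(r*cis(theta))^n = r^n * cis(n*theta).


r^5 = 3^5 = 243
n*theta = 5*40° = 200° = 200° (mod 360)
a = 243*cos(200°) = -228.3453
b = 243*sin(200°) = -83.1109

243 cis(200°) = -228.3453 - 83.1109i


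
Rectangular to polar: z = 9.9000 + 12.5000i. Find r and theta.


r = sqrt(98.01+156.25) = sqrt(254.26) = 15.9455
theta = atan2(12.5, 9.9) = 51.6208 degrees

r = 15.9455, theta = 51.6208 degrees


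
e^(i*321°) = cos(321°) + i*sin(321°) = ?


cos(321°) = 0.7771
sin(321°) = -0.6293

e^(i*321°) = 0.7771 - 0.6293i


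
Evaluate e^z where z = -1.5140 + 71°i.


e^-1.5140 = 0.2200
cos(71°) = 0.3256
sin(71°) = 0.9455
Real = 0.2200*0.3256 = 0.0716
Imag = 0.2200*0.9455 = 0.2080

0.0716 + 0.2080i


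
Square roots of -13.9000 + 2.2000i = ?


|z| = sqrt(193.21+4.84) = 14.0730
sqrt((|z|+a)/2) = sqrt((14.0730+(-13.9))/2) = sqrt(0.0865) = 0.2941
sqrt((|z|-a)/2) = sqrt((14.0730-(-13.9))/2) = sqrt(13.9865) = 3.7399

±(0.2941 + 3.7399i) i.e. 0.2941 + 3.7399i and -0.2941 - 3.7399i


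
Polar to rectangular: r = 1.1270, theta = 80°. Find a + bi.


a = 1.1270*cos(80°) = 1.1270*0.17365 = 0.1957
b = 1.1270*sin(80°) = 1.1270*0.9848 = 1.1099

0.1957 + 1.1099i


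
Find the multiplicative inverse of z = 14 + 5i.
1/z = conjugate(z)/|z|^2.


|z|^2 = 196+25 = 221
1/z = (14 - 5i)/221

1/z = 0.0633 - 0.0226i


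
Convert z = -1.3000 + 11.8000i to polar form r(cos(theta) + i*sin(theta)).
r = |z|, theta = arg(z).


r = sqrt(1.69+139.24) = sqrt(140.93) = 11.8714
theta = atan2(11.8, -1.3) = 96.2869 degrees

r = 11.8714, theta = 96.2869 degrees


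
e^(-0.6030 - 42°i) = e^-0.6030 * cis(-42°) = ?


e^-0.6030 = 0.5472
cos(-42°) = 0.7431
sin(-42°) = -0.6691
Real = 0.5472*0.7431 = 0.4066
Imag = 0.5472*(-0.6691) = -0.3661

0.4066 - 0.3661i


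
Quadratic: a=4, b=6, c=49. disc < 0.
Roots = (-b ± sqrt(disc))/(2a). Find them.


disc = 6^2 - 4*4*49 = 36 - 784 = -748
sqrt(|disc|) = sqrt(748) = 27.3496
Real part = -6/(2*4) = -0.7500
Imag part = 27.3496/(2*4) = 3.4187

-0.7500 ± 3.4187i


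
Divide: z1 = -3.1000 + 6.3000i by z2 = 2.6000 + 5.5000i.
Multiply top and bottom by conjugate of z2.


Conjugate of z2 = 2.6000 - 5.5000i
Numerator: (-3.1000 + 6.3000i)(2.6000 - 5.5000i) = 26.5900 + 33.4300i
Denominator: 2.6^2 + 5.5^2 = 37.01
Result = (26.5900 + 33.4300i)/37.01

0.7185 + 0.9033i


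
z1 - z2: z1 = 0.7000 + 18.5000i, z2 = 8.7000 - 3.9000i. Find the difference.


Real: 0.7 - 8.7 = -8
Imag: 18.5 + 3.9 = 22.4

-8.0000 + 22.4000i


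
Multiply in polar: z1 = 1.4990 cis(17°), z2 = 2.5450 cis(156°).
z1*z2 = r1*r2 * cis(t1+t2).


r = 1.4990 * 2.5450 = 3.8150
theta = 17° + 156° = 173° = 173° (mod 360)

3.8150 cis(173°)


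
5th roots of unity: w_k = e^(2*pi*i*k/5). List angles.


The 5th roots of unity are cis(360k/5°) for k=0..4
Angle step = 360/5 = 72°
Primitive root: cis(72°)
Primitive root = 0.3090 + 0.9511i

5 roots at angles: 0°, 72°, 144°, 216°, 288°


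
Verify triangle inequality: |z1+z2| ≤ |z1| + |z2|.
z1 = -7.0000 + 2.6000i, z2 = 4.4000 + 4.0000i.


|z1| = sqrt((-7)^2 + 2.6^2) = sqrt(55.76) = 7.4673
|z2| = sqrt(4.4^2 + 4^2) = sqrt(35.36) = 5.9464
z1+z2 = -2.6000 + 6.6000i
|z1+z2| = sqrt(50.32) = 7.0937
|z1|+|z2| = 7.4673 + 5.9464 = 13.4137

|z1+z2| = 7.0937 ≤ |z1|+|z2| = 13.4137 (verified)


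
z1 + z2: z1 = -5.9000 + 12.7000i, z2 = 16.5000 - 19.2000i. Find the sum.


Real: -5.9 + 16.5 = 10.6
Imag: 12.7 - 19.2 = -6.5

10.6000 - 6.5000i


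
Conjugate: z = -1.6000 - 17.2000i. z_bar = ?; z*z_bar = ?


z_bar = -1.6000 + 17.2000i
z*z_bar = (-1.6)^2 + (-17.2)^2 = 2.56 + 295.84 = 298.4

z_bar = -1.6000 + 17.2000i, z*z_bar = 298.4


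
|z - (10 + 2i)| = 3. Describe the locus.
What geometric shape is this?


|z - z0| = r is a circle with center z0 and radius r.
Center = (10, 2), radius = 3

Circle with center (10, 2) and radius 3


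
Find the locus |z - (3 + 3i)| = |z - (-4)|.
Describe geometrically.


Equal distances means the locus is the perpendicular bisector of z1 and z2.
Midpoint = ((3+(-4))/2, (3+0)/2) = (-0.5000, 1.5000)

Perpendicular bisector through (-0.5000, 1.5000)


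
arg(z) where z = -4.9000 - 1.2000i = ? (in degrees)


Re = -4.9, Im = -1.2
arg = atan2(-1.2, -4.9) = -166.2392 degrees

arg(z) = -166.2392 degrees


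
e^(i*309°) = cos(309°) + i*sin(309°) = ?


cos(309°) = 0.6293
sin(309°) = -0.7771

e^(i*309°) = 0.6293 - 0.7771i


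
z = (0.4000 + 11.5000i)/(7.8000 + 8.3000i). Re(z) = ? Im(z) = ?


Multiply by conjugate: (0.4000 + 11.5000i)(7.8000 - 8.3000i) / (7.8^2 + 8.3^2)
Numerator real = 0.4*7.8 + 11.5*8.3 = 98.57
Numerator imag = 11.5*7.8 - 0.4*8.3 = 86.38
Denominator = 129.73
Re(z) = 98.57/129.73 = 0.7598
Im(z) = 86.38/129.73 = 0.6658

Re(z) = 0.7598, Im(z) = 0.6658


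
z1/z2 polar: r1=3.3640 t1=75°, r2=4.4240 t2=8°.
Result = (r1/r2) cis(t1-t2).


r = 3.3640 / 4.4240 = 0.7604
theta = 75° - 8° = 67° = 67° (mod 360)

0.7604 cis(67°)


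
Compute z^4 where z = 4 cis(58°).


r^4 = 4^4 = 256
n*theta = 4*58° = 232° = 232° (mod 360)
a = 256*cos(232°) = -157.6093
b = 256*sin(232°) = -201.7308

256 cis(232°) = -157.6093 - 201.7308i


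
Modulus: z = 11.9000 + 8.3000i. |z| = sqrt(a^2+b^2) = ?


|z| = sqrt(11.9^2 + 8.3^2) = sqrt(141.61 + 68.89) = sqrt(210.5) = 14.5086

|z| = 14.5086


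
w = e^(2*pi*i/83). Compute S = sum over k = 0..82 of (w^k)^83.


The roots are w_k = w^k with w = e^(2*pi*i/83), and (w^k)^83 = (w^83)^k.
So S = 1 + u + u^2 + ... + u^(82) with u = w^83.
83 = 1*83 + 0, so 83 is a multiple of 83 and u = (w^83)^1 = 1.
Every one of the 83 terms equals 1: S = 83

S = 83


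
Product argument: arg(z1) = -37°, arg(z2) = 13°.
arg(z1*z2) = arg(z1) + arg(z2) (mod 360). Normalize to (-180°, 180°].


arg(z1*z2) = -37° + 13° = -24°
Normalized to (-180°, 180°]: -24°

-24°


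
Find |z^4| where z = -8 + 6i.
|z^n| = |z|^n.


|z| = sqrt(64+36) = sqrt(100) = 10
|z^4| = |z|^4 = 10^4 = 10000

|z^4| = 10000


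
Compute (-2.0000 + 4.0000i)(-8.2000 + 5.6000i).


Real = -2*(-8.2) - 4*5.6 = 16.4 - 22.4 = -6
Imag = -2*5.6 - (8.2)*4 = -11.2 - (32.8) = -44

-6.0000 - 44.0000i


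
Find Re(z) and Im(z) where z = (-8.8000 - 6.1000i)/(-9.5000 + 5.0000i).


Multiply by conjugate: (-8.8000 - 6.1000i)(-9.5000 - 5.0000i) / ((-9.5)^2 + 5^2)
Numerator real = -8.8*(-9.5) - (6.1)*5 = 53.1
Numerator imag = -6.1*(-9.5) - (-8.8)*5 = 101.95
Denominator = 115.25
Re(z) = 53.1/115.25 = 0.4607
Im(z) = 101.95/115.25 = 0.8846

Re(z) = 0.4607, Im(z) = 0.8846


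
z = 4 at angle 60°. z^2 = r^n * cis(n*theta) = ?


r^2 = 4^2 = 16
n*theta = 2*60° = 120° = 120° (mod 360)
a = 16*cos(120°) = -8.0000
b = 16*sin(120°) = 13.8564

16 cis(120°) = -8.0000 + 13.8564i


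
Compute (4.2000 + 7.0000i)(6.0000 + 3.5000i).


Real = 4.2*6 - 7*3.5 = 25.2 - 24.5 = 0.7
Imag = 4.2*3.5 + 6*7 = 14.7 + 42 = 56.7

0.7000 + 56.7000i


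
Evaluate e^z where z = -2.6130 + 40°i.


e^-2.6130 = 0.0733
cos(40°) = 0.76604
sin(40°) = 0.6428
Real = 0.0733*0.76604 = 0.0562
Imag = 0.0733*0.6428 = 0.0471

0.0562 + 0.0471i


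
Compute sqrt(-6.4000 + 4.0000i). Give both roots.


|z| = sqrt(40.96+16) = 7.5472
sqrt((|z|+a)/2) = sqrt((7.5472+(-6.4))/2) = sqrt(0.5736) = 0.7574
sqrt((|z|-a)/2) = sqrt((7.5472-(-6.4))/2) = sqrt(6.9736) = 2.6408

±(0.7574 + 2.6408i) i.e. 0.7574 + 2.6408i and -0.7574 - 2.6408i


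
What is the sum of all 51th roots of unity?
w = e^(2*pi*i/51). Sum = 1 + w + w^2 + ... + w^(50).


The sum of all 51th roots of unity is 0.
Geometric series: (1 - w^51)/(1 - w) = (1-1)/(1-w) = 0 since w^51 = 1, w ≠ 1.
Alternatively: coefficient of z^50 in z^51 - 1 is 0.

0


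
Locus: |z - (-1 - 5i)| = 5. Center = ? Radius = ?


|z - z0| = r is a circle with center z0 and radius r.
Center = (-1, -5), radius = 5

Circle with center (-1, -5) and radius 5


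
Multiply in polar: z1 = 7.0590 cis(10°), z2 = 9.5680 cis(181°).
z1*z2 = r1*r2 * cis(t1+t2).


r = 7.0590 * 9.5680 = 67.5405
theta = 10° + 181° = 191° = 191° (mod 360)

67.5405 cis(191°)


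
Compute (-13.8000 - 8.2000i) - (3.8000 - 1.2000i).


Real: -13.8 - 3.8 = -17.6
Imag: -8.2 + 1.2 = -7

-17.6000 - 7.0000i
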